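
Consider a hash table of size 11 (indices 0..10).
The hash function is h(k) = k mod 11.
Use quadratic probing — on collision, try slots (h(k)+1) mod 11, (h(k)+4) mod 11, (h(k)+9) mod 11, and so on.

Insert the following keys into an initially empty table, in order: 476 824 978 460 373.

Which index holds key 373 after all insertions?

Insert 476: h=3, slot 3 empty -> index 3.
Insert 824: h=10, slot 10 empty -> index 10.
Insert 978: h=10, slot 10 occupied -> index 0.
Insert 460: h=9, slot 9 empty -> index 9.
Insert 373: h=10, slots 10,0,3 occupied -> index 8.
Table: [978, ., ., 476, ., ., ., ., 373, 460, 824]

8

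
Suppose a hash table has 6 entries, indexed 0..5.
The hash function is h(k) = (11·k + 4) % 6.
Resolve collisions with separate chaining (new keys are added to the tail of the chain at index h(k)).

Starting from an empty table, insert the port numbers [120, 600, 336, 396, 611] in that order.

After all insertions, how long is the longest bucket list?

Insert 120: h=4, bucket 4 empty → new chain.
Insert 600: h=4, bucket 4 nonempty → append to chain.
Insert 336: h=4, bucket 4 nonempty → append to chain.
Insert 396: h=4, bucket 4 nonempty → append to chain.
Insert 611: h=5, bucket 5 empty → new chain.
Final buckets:
0: —
1: —
2: —
3: —
4: 120 -> 600 -> 336 -> 396
5: 611

4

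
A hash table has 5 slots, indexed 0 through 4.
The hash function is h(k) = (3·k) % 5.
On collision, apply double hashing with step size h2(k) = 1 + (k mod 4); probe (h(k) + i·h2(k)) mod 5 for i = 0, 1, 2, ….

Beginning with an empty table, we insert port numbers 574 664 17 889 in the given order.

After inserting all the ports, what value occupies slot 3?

664

Insert 574: h=2, slot 2 empty → index 2.
Insert 664: h=2, h2=1, slot 2 occupied → index 3.
Insert 17: h=1, slot 1 empty → index 1.
Insert 889: h=2, h2=2, slot 2 occupied → index 4.
Table: [_, 17, 574, 664, 889]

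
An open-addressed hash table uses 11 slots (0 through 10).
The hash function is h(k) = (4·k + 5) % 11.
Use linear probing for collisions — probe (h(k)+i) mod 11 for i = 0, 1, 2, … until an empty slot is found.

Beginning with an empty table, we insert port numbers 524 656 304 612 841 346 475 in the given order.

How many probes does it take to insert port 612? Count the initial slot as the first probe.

524: h=0 => slot 0
656: h=0, probe 0,1 => slot 1
304: h=0, probe 0,1,2 => slot 2
612: h=0, probe 0,1,2,3 => slot 3
841: h=3, probe 3,4 => slot 4
346: h=3, probe 3,4,5 => slot 5
475: h=2, probe 2,3,4,5,6 => slot 6
Table: [524, 656, 304, 612, 841, 346, 475, _, _, _, _]

4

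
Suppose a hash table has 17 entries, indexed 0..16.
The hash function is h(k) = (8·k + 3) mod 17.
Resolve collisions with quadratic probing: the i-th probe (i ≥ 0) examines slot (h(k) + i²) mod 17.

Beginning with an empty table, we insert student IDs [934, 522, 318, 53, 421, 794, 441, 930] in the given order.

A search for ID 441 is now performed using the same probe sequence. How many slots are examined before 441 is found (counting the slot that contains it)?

Insert 934: h=12, slot 12 empty => index 12.
Insert 522: h=14, slot 14 empty => index 14.
Insert 318: h=14, slot 14 occupied => index 15.
Insert 53: h=2, slot 2 empty => index 2.
Insert 421: h=5, slot 5 empty => index 5.
Insert 794: h=14, slots 14,15 occupied => index 1.
Insert 441: h=12, slot 12 occupied => index 13.
Insert 930: h=14, slots 14,15,1 occupied => index 6.
Table: [_, 794, 53, _, _, 421, 930, _, _, _, _, _, 934, 441, 522, 318, _]
Lookup 441: h=12, probe 12,13 → found at 13.

2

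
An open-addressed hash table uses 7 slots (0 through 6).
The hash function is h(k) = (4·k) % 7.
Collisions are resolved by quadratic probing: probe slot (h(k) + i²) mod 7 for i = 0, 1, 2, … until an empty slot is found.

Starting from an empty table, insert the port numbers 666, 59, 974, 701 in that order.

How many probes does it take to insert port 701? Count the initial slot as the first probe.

4

666 hashes to 4; slot 4 is free -> place at 4.
59 hashes to 5; slot 5 is free -> place at 5.
974 hashes to 4; 4,5 taken -> place at 1.
701 hashes to 4; 4,5,1 taken -> place at 6.
Table: [_, 974, _, _, 666, 59, 701]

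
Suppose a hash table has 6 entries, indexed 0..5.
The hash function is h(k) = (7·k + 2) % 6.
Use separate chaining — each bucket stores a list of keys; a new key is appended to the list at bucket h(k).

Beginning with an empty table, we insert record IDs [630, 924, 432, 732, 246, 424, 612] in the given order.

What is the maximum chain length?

Insert 630: h=2, bucket 2 empty -> new chain.
Insert 924: h=2, bucket 2 nonempty -> append to chain.
Insert 432: h=2, bucket 2 nonempty -> append to chain.
Insert 732: h=2, bucket 2 nonempty -> append to chain.
Insert 246: h=2, bucket 2 nonempty -> append to chain.
Insert 424: h=0, bucket 0 empty -> new chain.
Insert 612: h=2, bucket 2 nonempty -> append to chain.
Final buckets:
0: 424
1: _
2: 630 -> 924 -> 432 -> 732 -> 246 -> 612
3: _
4: _
5: _

6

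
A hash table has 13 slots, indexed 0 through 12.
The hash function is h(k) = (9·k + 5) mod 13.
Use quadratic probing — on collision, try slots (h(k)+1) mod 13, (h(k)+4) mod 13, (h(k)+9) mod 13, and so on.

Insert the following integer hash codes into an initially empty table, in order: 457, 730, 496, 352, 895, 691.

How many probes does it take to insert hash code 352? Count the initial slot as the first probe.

2

457: h=10 => slot 10
730: h=10, probe 10,11 => slot 11
496: h=10, probe 10,11,1 => slot 1
352: h=1, probe 1,2 => slot 2
895: h=0 => slot 0
691: h=10, probe 10,11,1,6 => slot 6
Table: [895, 496, 352, ., ., ., 691, ., ., ., 457, 730, .]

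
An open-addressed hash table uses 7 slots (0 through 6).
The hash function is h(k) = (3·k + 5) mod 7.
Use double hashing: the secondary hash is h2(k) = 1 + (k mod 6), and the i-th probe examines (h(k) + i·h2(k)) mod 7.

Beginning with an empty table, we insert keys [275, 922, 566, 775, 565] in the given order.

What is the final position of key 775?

275: h=4 -> slot 4
922: h=6 -> slot 6
566: h=2 -> slot 2
775: h=6, h2=2, probe 6,1 -> slot 1
565: h=6, h2=2, probe 6,1,3 -> slot 3
Table: [_, 775, 566, 565, 275, _, 922]

1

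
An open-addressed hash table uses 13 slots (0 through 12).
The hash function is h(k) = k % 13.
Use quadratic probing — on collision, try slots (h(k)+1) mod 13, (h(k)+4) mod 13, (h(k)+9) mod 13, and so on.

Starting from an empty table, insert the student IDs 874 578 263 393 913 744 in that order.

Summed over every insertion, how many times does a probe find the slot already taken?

11

874: h=3 → slot 3
578: h=6 → slot 6
263: h=3, probe 3,4 → slot 4
393: h=3, probe 3,4,7 → slot 7
913: h=3, probe 3,4,7,12 → slot 12
744: h=3, probe 3,4,7,12,6,2 → slot 2
Table: [-, -, 744, 874, 263, -, 578, 393, -, -, -, -, 913]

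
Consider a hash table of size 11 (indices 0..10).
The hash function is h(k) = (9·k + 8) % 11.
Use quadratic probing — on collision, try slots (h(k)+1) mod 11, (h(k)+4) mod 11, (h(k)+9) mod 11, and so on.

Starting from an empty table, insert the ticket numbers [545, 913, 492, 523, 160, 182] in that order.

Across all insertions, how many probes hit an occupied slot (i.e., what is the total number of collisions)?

9

545 hashes to 7; slot 7 is free -> place at 7.
913 hashes to 8; slot 8 is free -> place at 8.
492 hashes to 3; slot 3 is free -> place at 3.
523 hashes to 7; 7,8 taken -> place at 0.
160 hashes to 7; 7,8,0 taken -> place at 5.
182 hashes to 7; 7,8,0,5 taken -> place at 1.
Table: [523, 182, _, 492, _, 160, _, 545, 913, _, _]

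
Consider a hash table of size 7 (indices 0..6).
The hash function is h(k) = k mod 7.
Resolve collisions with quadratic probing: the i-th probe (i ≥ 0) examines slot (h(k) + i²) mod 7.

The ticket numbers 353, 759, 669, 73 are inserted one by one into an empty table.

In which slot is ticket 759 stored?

353 hashes to 3; slot 3 is free -> place at 3.
759 hashes to 3; 3 taken -> place at 4.
669 hashes to 4; 4 taken -> place at 5.
73 hashes to 3; 3,4 taken -> place at 0.
Table: [73, -, -, 353, 759, 669, -]

4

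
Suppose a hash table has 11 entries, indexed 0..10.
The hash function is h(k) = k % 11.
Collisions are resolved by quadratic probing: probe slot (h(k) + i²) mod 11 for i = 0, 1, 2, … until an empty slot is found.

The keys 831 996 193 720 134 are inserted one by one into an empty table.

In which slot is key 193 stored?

831 hashes to 6; slot 6 is free => place at 6.
996 hashes to 6; 6 taken => place at 7.
193 hashes to 6; 6,7 taken => place at 10.
720 hashes to 5; slot 5 is free => place at 5.
134 hashes to 2; slot 2 is free => place at 2.
Table: [∅, ∅, 134, ∅, ∅, 720, 831, 996, ∅, ∅, 193]

10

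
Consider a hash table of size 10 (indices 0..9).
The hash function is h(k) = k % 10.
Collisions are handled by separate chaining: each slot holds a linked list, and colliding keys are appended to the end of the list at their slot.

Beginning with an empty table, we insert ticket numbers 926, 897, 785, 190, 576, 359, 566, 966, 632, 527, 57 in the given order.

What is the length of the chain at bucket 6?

926 → bucket 6
897 → bucket 7
785 → bucket 5
190 → bucket 0
576 → bucket 6 (collision)
359 → bucket 9
566 → bucket 6 (collision)
966 → bucket 6 (collision)
632 → bucket 2
527 → bucket 7 (collision)
57 → bucket 7 (collision)
Final buckets:
0: 190
1: —
2: 632
3: —
4: —
5: 785
6: 926 -> 576 -> 566 -> 966
7: 897 -> 527 -> 57
8: —
9: 359

4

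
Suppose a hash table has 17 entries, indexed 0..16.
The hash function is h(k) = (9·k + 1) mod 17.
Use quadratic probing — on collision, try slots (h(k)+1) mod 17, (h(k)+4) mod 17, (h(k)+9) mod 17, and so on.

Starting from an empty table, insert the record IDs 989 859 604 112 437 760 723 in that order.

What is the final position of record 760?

989: h=11 -> slot 11
859: h=14 -> slot 14
604: h=14, probe 14,15 -> slot 15
112: h=6 -> slot 6
437: h=7 -> slot 7
760: h=7, probe 7,8 -> slot 8
723: h=14, probe 14,15,1 -> slot 1
Table: [∅, 723, ∅, ∅, ∅, ∅, 112, 437, 760, ∅, ∅, 989, ∅, ∅, 859, 604, ∅]

8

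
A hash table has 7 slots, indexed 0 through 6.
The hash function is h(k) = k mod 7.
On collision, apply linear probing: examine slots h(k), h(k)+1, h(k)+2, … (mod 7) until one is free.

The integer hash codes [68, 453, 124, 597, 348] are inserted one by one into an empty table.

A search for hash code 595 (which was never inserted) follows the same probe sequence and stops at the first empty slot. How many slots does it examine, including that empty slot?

68: h=5 → slot 5
453: h=5, probe 5,6 → slot 6
124: h=5, probe 5,6,0 → slot 0
597: h=2 → slot 2
348: h=5, probe 5,6,0,1 → slot 1
Table: [124, 348, 597, ., ., 68, 453]
Lookup 595: h=0, probe 0,1,2,3 → slot 3 empty, not found.

4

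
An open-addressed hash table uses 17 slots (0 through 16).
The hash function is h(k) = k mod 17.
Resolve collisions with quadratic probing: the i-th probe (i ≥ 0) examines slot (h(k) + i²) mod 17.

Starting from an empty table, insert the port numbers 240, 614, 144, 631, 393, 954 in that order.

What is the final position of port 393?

11

240 hashes to 2; slot 2 is free → place at 2.
614 hashes to 2; 2 taken → place at 3.
144 hashes to 8; slot 8 is free → place at 8.
631 hashes to 2; 2,3 taken → place at 6.
393 hashes to 2; 2,3,6 taken → place at 11.
954 hashes to 2; 2,3,6,11 taken → place at 1.
Table: [-, 954, 240, 614, -, -, 631, -, 144, -, -, 393, -, -, -, -, -]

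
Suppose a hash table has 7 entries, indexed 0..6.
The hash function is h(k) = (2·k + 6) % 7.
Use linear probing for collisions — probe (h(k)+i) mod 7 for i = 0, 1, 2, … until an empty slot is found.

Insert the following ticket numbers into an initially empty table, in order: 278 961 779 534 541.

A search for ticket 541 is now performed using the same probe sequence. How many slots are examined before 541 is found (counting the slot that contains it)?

4

278: h=2 => slot 2
961: h=3 => slot 3
779: h=3, probe 3,4 => slot 4
534: h=3, probe 3,4,5 => slot 5
541: h=3, probe 3,4,5,6 => slot 6
Table: [—, —, 278, 961, 779, 534, 541]
Lookup 541: h=3, probe 3,4,5,6 → found at 6.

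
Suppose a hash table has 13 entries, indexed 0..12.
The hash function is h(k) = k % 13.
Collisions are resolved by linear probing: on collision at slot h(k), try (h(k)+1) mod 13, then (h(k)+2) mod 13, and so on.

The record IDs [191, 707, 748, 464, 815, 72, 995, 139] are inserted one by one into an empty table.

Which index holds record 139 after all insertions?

0

191: h=9 → slot 9
707: h=5 → slot 5
748: h=7 → slot 7
464: h=9, probe 9,10 → slot 10
815: h=9, probe 9,10,11 → slot 11
72: h=7, probe 7,8 → slot 8
995: h=7, probe 7,8,9,10,11,12 → slot 12
139: h=9, probe 9,10,11,12,0 → slot 0
Table: [139, -, -, -, -, 707, -, 748, 72, 191, 464, 815, 995]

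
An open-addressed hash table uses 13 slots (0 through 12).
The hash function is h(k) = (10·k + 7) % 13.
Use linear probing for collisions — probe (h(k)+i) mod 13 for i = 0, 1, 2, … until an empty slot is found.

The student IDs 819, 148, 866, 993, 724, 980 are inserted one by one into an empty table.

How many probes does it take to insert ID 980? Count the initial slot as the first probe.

Insert 819: h=7, slot 7 empty => index 7.
Insert 148: h=5, slot 5 empty => index 5.
Insert 866: h=9, slot 9 empty => index 9.
Insert 993: h=5, slot 5 occupied => index 6.
Insert 724: h=6, slots 6,7 occupied => index 8.
Insert 980: h=5, slots 5,6,7,8,9 occupied => index 10.
Table: [∅, ∅, ∅, ∅, ∅, 148, 993, 819, 724, 866, 980, ∅, ∅]

6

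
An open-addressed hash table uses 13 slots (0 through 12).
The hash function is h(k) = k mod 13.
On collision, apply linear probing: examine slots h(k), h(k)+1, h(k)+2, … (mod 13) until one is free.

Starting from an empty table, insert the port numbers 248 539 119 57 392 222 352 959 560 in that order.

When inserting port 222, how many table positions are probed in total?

4

Insert 248: h=1, slot 1 empty => index 1.
Insert 539: h=6, slot 6 empty => index 6.
Insert 119: h=2, slot 2 empty => index 2.
Insert 57: h=5, slot 5 empty => index 5.
Insert 392: h=2, slot 2 occupied => index 3.
Insert 222: h=1, slots 1,2,3 occupied => index 4.
Insert 352: h=1, slots 1,2,3,4,5,6 occupied => index 7.
Insert 959: h=10, slot 10 empty => index 10.
Insert 560: h=1, slots 1,2,3,4,5,6,7 occupied => index 8.
Table: [., 248, 119, 392, 222, 57, 539, 352, 560, ., 959, ., .]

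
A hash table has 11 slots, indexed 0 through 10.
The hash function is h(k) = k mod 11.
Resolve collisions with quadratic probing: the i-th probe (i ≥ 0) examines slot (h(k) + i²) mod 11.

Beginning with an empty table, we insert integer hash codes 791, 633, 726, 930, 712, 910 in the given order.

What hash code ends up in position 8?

791 hashes to 10; slot 10 is free → place at 10.
633 hashes to 6; slot 6 is free → place at 6.
726 hashes to 0; slot 0 is free → place at 0.
930 hashes to 6; 6 taken → place at 7.
712 hashes to 8; slot 8 is free → place at 8.
910 hashes to 8; 8 taken → place at 9.
Table: [726, -, -, -, -, -, 633, 930, 712, 910, 791]

712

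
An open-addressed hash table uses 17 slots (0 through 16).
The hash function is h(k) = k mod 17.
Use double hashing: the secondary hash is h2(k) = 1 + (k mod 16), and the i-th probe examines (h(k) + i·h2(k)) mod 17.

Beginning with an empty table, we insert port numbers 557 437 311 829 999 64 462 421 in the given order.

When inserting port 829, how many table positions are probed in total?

2

557 hashes to 13; slot 13 is free → place at 13.
437 hashes to 12; slot 12 is free → place at 12.
311 hashes to 5; slot 5 is free → place at 5.
829 hashes to 13, h2=14; 13 taken → place at 10.
999 hashes to 13, h2=8; 13 taken → place at 4.
64 hashes to 13, h2=1; 13 taken → place at 14.
462 hashes to 3; slot 3 is free → place at 3.
421 hashes to 13, h2=6; 13 taken → place at 2.
Table: [., ., 421, 462, 999, 311, ., ., ., ., 829, ., 437, 557, 64, ., .]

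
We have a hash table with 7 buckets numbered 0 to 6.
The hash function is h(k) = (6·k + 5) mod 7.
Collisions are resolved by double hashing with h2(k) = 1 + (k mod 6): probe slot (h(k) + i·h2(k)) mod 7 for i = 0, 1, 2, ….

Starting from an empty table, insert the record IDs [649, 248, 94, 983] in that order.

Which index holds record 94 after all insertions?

649 hashes to 0; slot 0 is free -> place at 0.
248 hashes to 2; slot 2 is free -> place at 2.
94 hashes to 2, h2=5; 2,0 taken -> place at 5.
983 hashes to 2, h2=6; 2 taken -> place at 1.
Table: [649, 983, 248, ∅, ∅, 94, ∅]

5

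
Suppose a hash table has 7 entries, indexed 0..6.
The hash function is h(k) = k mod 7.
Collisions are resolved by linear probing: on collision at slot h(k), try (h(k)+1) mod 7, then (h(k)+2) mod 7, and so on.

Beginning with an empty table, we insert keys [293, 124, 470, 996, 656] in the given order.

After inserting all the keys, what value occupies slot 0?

656

Insert 293: h=6, slot 6 empty -> index 6.
Insert 124: h=5, slot 5 empty -> index 5.
Insert 470: h=1, slot 1 empty -> index 1.
Insert 996: h=2, slot 2 empty -> index 2.
Insert 656: h=5, slots 5,6 occupied -> index 0.
Table: [656, 470, 996, _, _, 124, 293]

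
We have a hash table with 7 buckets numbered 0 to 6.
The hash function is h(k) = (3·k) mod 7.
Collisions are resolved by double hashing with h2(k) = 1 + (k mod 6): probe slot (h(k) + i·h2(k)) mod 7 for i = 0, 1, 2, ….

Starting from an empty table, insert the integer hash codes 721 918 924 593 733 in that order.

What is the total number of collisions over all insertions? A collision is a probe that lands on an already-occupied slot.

721 hashes to 0; slot 0 is free => place at 0.
918 hashes to 3; slot 3 is free => place at 3.
924 hashes to 0, h2=1; 0 taken => place at 1.
593 hashes to 1, h2=6; 1,0 taken => place at 6.
733 hashes to 1, h2=2; 1,3 taken => place at 5.
Table: [721, 924, -, 918, -, 733, 593]

5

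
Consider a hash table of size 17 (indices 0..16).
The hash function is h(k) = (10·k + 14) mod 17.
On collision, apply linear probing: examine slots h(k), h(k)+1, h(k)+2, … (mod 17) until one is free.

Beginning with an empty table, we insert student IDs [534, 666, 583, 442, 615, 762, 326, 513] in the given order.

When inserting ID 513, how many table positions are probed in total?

534: h=16 => slot 16
666: h=10 => slot 10
583: h=13 => slot 13
442: h=14 => slot 14
615: h=10, probe 10,11 => slot 11
762: h=1 => slot 1
326: h=10, probe 10,11,12 => slot 12
513: h=10, probe 10,11,12,13,14,15 => slot 15
Table: [∅, 762, ∅, ∅, ∅, ∅, ∅, ∅, ∅, ∅, 666, 615, 326, 583, 442, 513, 534]

6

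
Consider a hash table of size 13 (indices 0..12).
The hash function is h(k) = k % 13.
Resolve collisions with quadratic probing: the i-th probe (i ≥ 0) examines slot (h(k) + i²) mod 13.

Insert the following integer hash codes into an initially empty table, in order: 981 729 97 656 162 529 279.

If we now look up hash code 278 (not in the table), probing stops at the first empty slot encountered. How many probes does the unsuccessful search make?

Insert 981: h=6, slot 6 empty → index 6.
Insert 729: h=1, slot 1 empty → index 1.
Insert 97: h=6, slot 6 occupied → index 7.
Insert 656: h=6, slots 6,7 occupied → index 10.
Insert 162: h=6, slots 6,7,10 occupied → index 2.
Insert 529: h=9, slot 9 empty → index 9.
Insert 279: h=6, slots 6,7,10,2,9 occupied → index 5.
Table: [∅, 729, 162, ∅, ∅, 279, 981, 97, ∅, 529, 656, ∅, ∅]
Lookup 278: h=5, probe 5,6,9,1,8 → slot 8 empty, not found.

5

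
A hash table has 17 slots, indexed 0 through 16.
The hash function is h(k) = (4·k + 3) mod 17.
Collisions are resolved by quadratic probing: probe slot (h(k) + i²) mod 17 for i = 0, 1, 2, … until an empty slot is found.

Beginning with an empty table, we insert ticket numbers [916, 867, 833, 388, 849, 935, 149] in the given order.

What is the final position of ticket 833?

916: h=12 → slot 12
867: h=3 → slot 3
833: h=3, probe 3,4 → slot 4
388: h=8 → slot 8
849: h=16 → slot 16
935: h=3, probe 3,4,7 → slot 7
149: h=4, probe 4,5 → slot 5
Table: [-, -, -, 867, 833, 149, -, 935, 388, -, -, -, 916, -, -, -, 849]

4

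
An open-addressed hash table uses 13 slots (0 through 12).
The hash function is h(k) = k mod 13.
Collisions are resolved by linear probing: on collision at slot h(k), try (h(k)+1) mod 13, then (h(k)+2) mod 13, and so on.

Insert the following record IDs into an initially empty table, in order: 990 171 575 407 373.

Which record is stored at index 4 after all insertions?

575

990: h=2 → slot 2
171: h=2, probe 2,3 → slot 3
575: h=3, probe 3,4 → slot 4
407: h=4, probe 4,5 → slot 5
373: h=9 → slot 9
Table: [—, —, 990, 171, 575, 407, —, —, —, 373, —, —, —]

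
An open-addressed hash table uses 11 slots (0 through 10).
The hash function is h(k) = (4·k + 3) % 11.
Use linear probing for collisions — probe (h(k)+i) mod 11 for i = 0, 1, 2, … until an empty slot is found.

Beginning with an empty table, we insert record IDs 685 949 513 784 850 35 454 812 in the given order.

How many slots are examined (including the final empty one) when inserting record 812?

685: h=4 → slot 4
949: h=4, probe 4,5 → slot 5
513: h=9 → slot 9
784: h=4, probe 4,5,6 → slot 6
850: h=4, probe 4,5,6,7 → slot 7
35: h=0 → slot 0
454: h=4, probe 4,5,6,7,8 → slot 8
812: h=6, probe 6,7,8,9,10 → slot 10
Table: [35, ∅, ∅, ∅, 685, 949, 784, 850, 454, 513, 812]

5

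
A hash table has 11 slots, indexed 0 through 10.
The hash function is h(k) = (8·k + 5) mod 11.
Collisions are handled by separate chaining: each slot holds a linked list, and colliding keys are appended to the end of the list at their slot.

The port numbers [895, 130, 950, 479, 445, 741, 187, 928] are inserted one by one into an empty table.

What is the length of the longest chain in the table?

Insert 895: h=4, bucket 4 empty → new chain.
Insert 130: h=0, bucket 0 empty → new chain.
Insert 950: h=4, bucket 4 nonempty → append to chain.
Insert 479: h=9, bucket 9 empty → new chain.
Insert 445: h=1, bucket 1 empty → new chain.
Insert 741: h=4, bucket 4 nonempty → append to chain.
Insert 187: h=5, bucket 5 empty → new chain.
Insert 928: h=4, bucket 4 nonempty → append to chain.
Final buckets:
0: 130
1: 445
2: -
3: -
4: 895 -> 950 -> 741 -> 928
5: 187
6: -
7: -
8: -
9: 479
10: -

4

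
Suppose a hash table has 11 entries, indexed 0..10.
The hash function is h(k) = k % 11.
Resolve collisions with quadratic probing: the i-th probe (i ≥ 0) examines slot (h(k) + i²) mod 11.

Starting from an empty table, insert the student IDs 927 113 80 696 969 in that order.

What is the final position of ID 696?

927: h=3 => slot 3
113: h=3, probe 3,4 => slot 4
80: h=3, probe 3,4,7 => slot 7
696: h=3, probe 3,4,7,1 => slot 1
969: h=1, probe 1,2 => slot 2
Table: [-, 696, 969, 927, 113, -, -, 80, -, -, -]

1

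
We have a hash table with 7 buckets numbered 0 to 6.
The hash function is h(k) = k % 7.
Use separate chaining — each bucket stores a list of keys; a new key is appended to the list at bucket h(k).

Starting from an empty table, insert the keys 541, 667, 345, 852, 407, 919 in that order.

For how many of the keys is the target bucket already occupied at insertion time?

3

Insert 541: h=2, bucket 2 empty -> new chain.
Insert 667: h=2, bucket 2 nonempty -> append to chain.
Insert 345: h=2, bucket 2 nonempty -> append to chain.
Insert 852: h=5, bucket 5 empty -> new chain.
Insert 407: h=1, bucket 1 empty -> new chain.
Insert 919: h=2, bucket 2 nonempty -> append to chain.
Final buckets:
0: —
1: 407
2: 541 -> 667 -> 345 -> 919
3: —
4: —
5: 852
6: —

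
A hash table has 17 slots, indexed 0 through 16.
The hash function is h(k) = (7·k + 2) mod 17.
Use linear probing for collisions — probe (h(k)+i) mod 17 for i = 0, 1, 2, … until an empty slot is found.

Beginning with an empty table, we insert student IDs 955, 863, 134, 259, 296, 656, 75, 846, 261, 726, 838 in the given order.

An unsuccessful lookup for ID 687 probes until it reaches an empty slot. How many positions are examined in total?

8

955: h=6 => slot 6
863: h=8 => slot 8
134: h=5 => slot 5
259: h=13 => slot 13
296: h=0 => slot 0
656: h=4 => slot 4
75: h=0, probe 0,1 => slot 1
846: h=8, probe 8,9 => slot 9
261: h=10 => slot 10
726: h=1, probe 1,2 => slot 2
838: h=3 => slot 3
Table: [296, 75, 726, 838, 656, 134, 955, ., 863, 846, 261, ., ., 259, ., ., .]
Lookup 687: h=0, probe 0,1,2,3,4,5,6,7 → slot 7 empty, not found.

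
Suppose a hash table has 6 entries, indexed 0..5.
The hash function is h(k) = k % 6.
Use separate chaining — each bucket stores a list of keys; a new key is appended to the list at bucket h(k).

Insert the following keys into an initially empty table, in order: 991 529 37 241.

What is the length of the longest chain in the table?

4

991 -> bucket 1
529 -> bucket 1 (collision)
37 -> bucket 1 (collision)
241 -> bucket 1 (collision)
Final buckets:
0: —
1: 991 -> 529 -> 37 -> 241
2: —
3: —
4: —
5: —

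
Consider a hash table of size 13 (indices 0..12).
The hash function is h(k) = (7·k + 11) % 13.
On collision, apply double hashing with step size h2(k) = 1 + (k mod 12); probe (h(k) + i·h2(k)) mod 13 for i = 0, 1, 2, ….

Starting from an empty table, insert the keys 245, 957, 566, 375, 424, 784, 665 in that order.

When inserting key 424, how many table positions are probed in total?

245 hashes to 10; slot 10 is free => place at 10.
957 hashes to 2; slot 2 is free => place at 2.
566 hashes to 8; slot 8 is free => place at 8.
375 hashes to 10, h2=4; 10 taken => place at 1.
424 hashes to 2, h2=5; 2 taken => place at 7.
784 hashes to 0; slot 0 is free => place at 0.
665 hashes to 12; slot 12 is free => place at 12.
Table: [784, 375, 957, ∅, ∅, ∅, ∅, 424, 566, ∅, 245, ∅, 665]

2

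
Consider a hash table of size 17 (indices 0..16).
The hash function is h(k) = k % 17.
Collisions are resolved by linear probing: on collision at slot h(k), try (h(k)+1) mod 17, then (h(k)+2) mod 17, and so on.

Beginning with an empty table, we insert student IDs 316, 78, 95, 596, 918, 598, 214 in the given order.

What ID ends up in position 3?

598

316: h=10 -> slot 10
78: h=10, probe 10,11 -> slot 11
95: h=10, probe 10,11,12 -> slot 12
596: h=1 -> slot 1
918: h=0 -> slot 0
598: h=3 -> slot 3
214: h=10, probe 10,11,12,13 -> slot 13
Table: [918, 596, ., 598, ., ., ., ., ., ., 316, 78, 95, 214, ., ., .]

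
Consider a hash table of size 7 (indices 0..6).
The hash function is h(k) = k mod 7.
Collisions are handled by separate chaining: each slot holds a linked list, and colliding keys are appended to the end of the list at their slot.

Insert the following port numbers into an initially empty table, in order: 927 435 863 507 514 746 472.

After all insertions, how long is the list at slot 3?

4

Insert 927: h=3, bucket 3 empty → new chain.
Insert 435: h=1, bucket 1 empty → new chain.
Insert 863: h=2, bucket 2 empty → new chain.
Insert 507: h=3, bucket 3 nonempty → append to chain.
Insert 514: h=3, bucket 3 nonempty → append to chain.
Insert 746: h=4, bucket 4 empty → new chain.
Insert 472: h=3, bucket 3 nonempty → append to chain.
Final buckets:
0: .
1: 435
2: 863
3: 927 -> 507 -> 514 -> 472
4: 746
5: .
6: .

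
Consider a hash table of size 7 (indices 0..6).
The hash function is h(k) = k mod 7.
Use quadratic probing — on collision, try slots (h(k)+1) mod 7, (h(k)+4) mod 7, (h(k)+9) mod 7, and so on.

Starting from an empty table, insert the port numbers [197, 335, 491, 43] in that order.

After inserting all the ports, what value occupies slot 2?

491

197 hashes to 1; slot 1 is free => place at 1.
335 hashes to 6; slot 6 is free => place at 6.
491 hashes to 1; 1 taken => place at 2.
43 hashes to 1; 1,2 taken => place at 5.
Table: [_, 197, 491, _, _, 43, 335]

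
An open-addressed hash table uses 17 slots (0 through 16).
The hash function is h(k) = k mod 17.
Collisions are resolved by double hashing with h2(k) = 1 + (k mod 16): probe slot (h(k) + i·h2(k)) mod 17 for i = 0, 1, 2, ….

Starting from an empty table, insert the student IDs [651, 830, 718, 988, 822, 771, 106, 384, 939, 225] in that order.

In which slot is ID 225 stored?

651: h=5 => slot 5
830: h=14 => slot 14
718: h=4 => slot 4
988: h=2 => slot 2
822: h=6 => slot 6
771: h=6, h2=4, probe 6,10 => slot 10
106: h=4, h2=11, probe 4,15 => slot 15
384: h=10, h2=1, probe 10,11 => slot 11
939: h=4, h2=12, probe 4,16 => slot 16
225: h=4, h2=2, probe 4,6,8 => slot 8
Table: [., ., 988, ., 718, 651, 822, ., 225, ., 771, 384, ., ., 830, 106, 939]

8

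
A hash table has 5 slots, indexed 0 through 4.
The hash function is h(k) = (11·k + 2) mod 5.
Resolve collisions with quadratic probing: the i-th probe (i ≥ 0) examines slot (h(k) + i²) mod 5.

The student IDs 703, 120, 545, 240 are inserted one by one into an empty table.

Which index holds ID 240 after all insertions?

703: h=0 => slot 0
120: h=2 => slot 2
545: h=2, probe 2,3 => slot 3
240: h=2, probe 2,3,1 => slot 1
Table: [703, 240, 120, 545, ∅]

1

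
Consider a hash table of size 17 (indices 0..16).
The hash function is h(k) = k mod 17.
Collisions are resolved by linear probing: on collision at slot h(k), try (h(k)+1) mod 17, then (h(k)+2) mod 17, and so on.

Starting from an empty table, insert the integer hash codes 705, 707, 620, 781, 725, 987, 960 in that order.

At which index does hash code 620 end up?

9

705 hashes to 8; slot 8 is free → place at 8.
707 hashes to 10; slot 10 is free → place at 10.
620 hashes to 8; 8 taken → place at 9.
781 hashes to 16; slot 16 is free → place at 16.
725 hashes to 11; slot 11 is free → place at 11.
987 hashes to 1; slot 1 is free → place at 1.
960 hashes to 8; 8,9,10,11 taken → place at 12.
Table: [∅, 987, ∅, ∅, ∅, ∅, ∅, ∅, 705, 620, 707, 725, 960, ∅, ∅, ∅, 781]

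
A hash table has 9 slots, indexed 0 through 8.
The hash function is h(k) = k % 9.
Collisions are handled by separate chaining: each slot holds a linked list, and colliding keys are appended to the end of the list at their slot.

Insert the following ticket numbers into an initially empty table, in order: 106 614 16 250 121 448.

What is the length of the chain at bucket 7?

106 → bucket 7
614 → bucket 2
16 → bucket 7 (collision)
250 → bucket 7 (collision)
121 → bucket 4
448 → bucket 7 (collision)
Final buckets:
0: _
1: _
2: 614
3: _
4: 121
5: _
6: _
7: 106 -> 16 -> 250 -> 448
8: _

4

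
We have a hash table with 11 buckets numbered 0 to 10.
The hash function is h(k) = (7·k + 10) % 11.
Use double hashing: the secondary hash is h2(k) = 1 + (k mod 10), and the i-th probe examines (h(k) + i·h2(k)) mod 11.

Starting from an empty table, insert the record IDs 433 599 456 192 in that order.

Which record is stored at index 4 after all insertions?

192

433 hashes to 5; slot 5 is free => place at 5.
599 hashes to 1; slot 1 is free => place at 1.
456 hashes to 1, h2=7; 1 taken => place at 8.
192 hashes to 1, h2=3; 1 taken => place at 4.
Table: [., 599, ., ., 192, 433, ., ., 456, ., .]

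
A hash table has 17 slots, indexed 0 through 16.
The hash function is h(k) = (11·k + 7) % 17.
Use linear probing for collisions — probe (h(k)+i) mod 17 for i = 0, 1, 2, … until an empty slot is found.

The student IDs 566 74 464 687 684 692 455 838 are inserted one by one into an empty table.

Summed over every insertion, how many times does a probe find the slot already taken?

3

Insert 566: h=11, slot 11 empty → index 11.
Insert 74: h=5, slot 5 empty → index 5.
Insert 464: h=11, slot 11 occupied → index 12.
Insert 687: h=16, slot 16 empty → index 16.
Insert 684: h=0, slot 0 empty → index 0.
Insert 692: h=3, slot 3 empty → index 3.
Insert 455: h=14, slot 14 empty → index 14.
Insert 838: h=11, slots 11,12 occupied → index 13.
Table: [684, ., ., 692, ., 74, ., ., ., ., ., 566, 464, 838, 455, ., 687]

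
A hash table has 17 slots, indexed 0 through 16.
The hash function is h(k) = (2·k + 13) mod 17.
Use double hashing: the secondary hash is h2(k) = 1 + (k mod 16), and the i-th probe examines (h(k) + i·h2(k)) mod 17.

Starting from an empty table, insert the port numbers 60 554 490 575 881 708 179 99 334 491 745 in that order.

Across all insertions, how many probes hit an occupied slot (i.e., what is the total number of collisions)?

10

60 hashes to 14; slot 14 is free -> place at 14.
554 hashes to 16; slot 16 is free -> place at 16.
490 hashes to 7; slot 7 is free -> place at 7.
575 hashes to 7, h2=16; 7 taken -> place at 6.
881 hashes to 7, h2=2; 7 taken -> place at 9.
708 hashes to 1; slot 1 is free -> place at 1.
179 hashes to 14, h2=4; 14,1 taken -> place at 5.
99 hashes to 7, h2=4; 7 taken -> place at 11.
334 hashes to 1, h2=15; 1,16,14 taken -> place at 12.
491 hashes to 9, h2=12; 9 taken -> place at 4.
745 hashes to 7, h2=10; 7 taken -> place at 0.
Table: [745, 708, -, -, 491, 179, 575, 490, -, 881, -, 99, 334, -, 60, -, 554]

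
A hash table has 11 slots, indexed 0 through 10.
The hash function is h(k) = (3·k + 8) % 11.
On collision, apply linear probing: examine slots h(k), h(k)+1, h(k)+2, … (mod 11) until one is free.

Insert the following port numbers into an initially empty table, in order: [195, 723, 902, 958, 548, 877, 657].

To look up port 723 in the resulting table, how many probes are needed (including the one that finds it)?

2

195 hashes to 10; slot 10 is free => place at 10.
723 hashes to 10; 10 taken => place at 0.
902 hashes to 8; slot 8 is free => place at 8.
958 hashes to 0; 0 taken => place at 1.
548 hashes to 2; slot 2 is free => place at 2.
877 hashes to 10; 10,0,1,2 taken => place at 3.
657 hashes to 10; 10,0,1,2,3 taken => place at 4.
Table: [723, 958, 548, 877, 657, ., ., ., 902, ., 195]
Lookup 723: h=10, probe 10,0 → found at 0.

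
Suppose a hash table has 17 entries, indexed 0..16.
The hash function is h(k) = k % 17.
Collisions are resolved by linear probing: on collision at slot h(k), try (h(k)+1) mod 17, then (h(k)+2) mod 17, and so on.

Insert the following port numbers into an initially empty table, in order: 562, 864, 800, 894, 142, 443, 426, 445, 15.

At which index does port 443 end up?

3

Insert 562: h=1, slot 1 empty → index 1.
Insert 864: h=14, slot 14 empty → index 14.
Insert 800: h=1, slot 1 occupied → index 2.
Insert 894: h=10, slot 10 empty → index 10.
Insert 142: h=6, slot 6 empty → index 6.
Insert 443: h=1, slots 1,2 occupied → index 3.
Insert 426: h=1, slots 1,2,3 occupied → index 4.
Insert 445: h=3, slots 3,4 occupied → index 5.
Insert 15: h=15, slot 15 empty → index 15.
Table: [—, 562, 800, 443, 426, 445, 142, —, —, —, 894, —, —, —, 864, 15, —]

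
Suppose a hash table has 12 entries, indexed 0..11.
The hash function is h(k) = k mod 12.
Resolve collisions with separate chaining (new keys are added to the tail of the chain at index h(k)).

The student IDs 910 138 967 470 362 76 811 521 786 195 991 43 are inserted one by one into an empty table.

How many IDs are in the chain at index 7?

4

910 → bucket 10
138 → bucket 6
967 → bucket 7
470 → bucket 2
362 → bucket 2 (collision)
76 → bucket 4
811 → bucket 7 (collision)
521 → bucket 5
786 → bucket 6 (collision)
195 → bucket 3
991 → bucket 7 (collision)
43 → bucket 7 (collision)
Final buckets:
0: .
1: .
2: 470 -> 362
3: 195
4: 76
5: 521
6: 138 -> 786
7: 967 -> 811 -> 991 -> 43
8: .
9: .
10: 910
11: .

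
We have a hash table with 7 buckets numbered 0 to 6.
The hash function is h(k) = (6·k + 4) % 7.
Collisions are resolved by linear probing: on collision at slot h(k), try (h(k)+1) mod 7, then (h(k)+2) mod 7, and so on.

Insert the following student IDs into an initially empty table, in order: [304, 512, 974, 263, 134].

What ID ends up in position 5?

134

304: h=1 => slot 1
512: h=3 => slot 3
974: h=3, probe 3,4 => slot 4
263: h=0 => slot 0
134: h=3, probe 3,4,5 => slot 5
Table: [263, 304, —, 512, 974, 134, —]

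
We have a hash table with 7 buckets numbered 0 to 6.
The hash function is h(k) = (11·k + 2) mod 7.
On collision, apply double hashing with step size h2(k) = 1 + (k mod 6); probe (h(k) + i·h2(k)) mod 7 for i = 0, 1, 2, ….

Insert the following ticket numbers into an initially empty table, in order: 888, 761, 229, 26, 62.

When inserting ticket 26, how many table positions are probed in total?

2

Insert 888: h=5, slot 5 empty -> index 5.
Insert 761: h=1, slot 1 empty -> index 1.
Insert 229: h=1, h2=2, slot 1 occupied -> index 3.
Insert 26: h=1, h2=3, slot 1 occupied -> index 4.
Insert 62: h=5, h2=3, slots 5,1,4 occupied -> index 0.
Table: [62, 761, -, 229, 26, 888, -]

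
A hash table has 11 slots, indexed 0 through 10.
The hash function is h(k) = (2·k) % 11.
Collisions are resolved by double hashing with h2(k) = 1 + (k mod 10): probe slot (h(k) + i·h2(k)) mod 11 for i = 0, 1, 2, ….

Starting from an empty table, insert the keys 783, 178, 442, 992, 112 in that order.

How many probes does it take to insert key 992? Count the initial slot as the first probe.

3

783 hashes to 4; slot 4 is free → place at 4.
178 hashes to 4, h2=9; 4 taken → place at 2.
442 hashes to 4, h2=3; 4 taken → place at 7.
992 hashes to 4, h2=3; 4,7 taken → place at 10.
112 hashes to 4, h2=3; 4,7,10,2 taken → place at 5.
Table: [_, _, 178, _, 783, 112, _, 442, _, _, 992]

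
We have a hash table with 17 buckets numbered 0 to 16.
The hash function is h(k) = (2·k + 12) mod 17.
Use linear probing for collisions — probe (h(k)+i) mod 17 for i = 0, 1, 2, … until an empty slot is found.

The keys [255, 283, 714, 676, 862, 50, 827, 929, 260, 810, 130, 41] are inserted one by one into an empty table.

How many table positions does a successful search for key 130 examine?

255: h=12 => slot 12
283: h=0 => slot 0
714: h=12, probe 12,13 => slot 13
676: h=4 => slot 4
862: h=2 => slot 2
50: h=10 => slot 10
827: h=0, probe 0,1 => slot 1
929: h=0, probe 0,1,2,3 => slot 3
260: h=5 => slot 5
810: h=0, probe 0,1,2,3,4,5,6 => slot 6
130: h=0, probe 0,1,2,3,4,5,6,7 => slot 7
41: h=9 => slot 9
Table: [283, 827, 862, 929, 676, 260, 810, 130, —, 41, 50, —, 255, 714, —, —, —]
Lookup 130: h=0, probe 0,1,2,3,4,5,6,7 → found at 7.

8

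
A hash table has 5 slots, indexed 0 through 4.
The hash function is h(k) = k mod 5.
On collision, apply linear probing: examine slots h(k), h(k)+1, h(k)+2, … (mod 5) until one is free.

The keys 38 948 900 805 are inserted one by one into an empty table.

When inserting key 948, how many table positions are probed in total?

2

38 hashes to 3; slot 3 is free → place at 3.
948 hashes to 3; 3 taken → place at 4.
900 hashes to 0; slot 0 is free → place at 0.
805 hashes to 0; 0 taken → place at 1.
Table: [900, 805, -, 38, 948]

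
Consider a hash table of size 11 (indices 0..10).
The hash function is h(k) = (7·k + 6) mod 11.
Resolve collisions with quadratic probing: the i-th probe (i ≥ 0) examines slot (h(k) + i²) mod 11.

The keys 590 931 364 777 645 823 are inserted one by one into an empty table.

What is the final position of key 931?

1

590: h=0 => slot 0
931: h=0, probe 0,1 => slot 1
364: h=2 => slot 2
777: h=0, probe 0,1,4 => slot 4
645: h=0, probe 0,1,4,9 => slot 9
823: h=3 => slot 3
Table: [590, 931, 364, 823, 777, -, -, -, -, 645, -]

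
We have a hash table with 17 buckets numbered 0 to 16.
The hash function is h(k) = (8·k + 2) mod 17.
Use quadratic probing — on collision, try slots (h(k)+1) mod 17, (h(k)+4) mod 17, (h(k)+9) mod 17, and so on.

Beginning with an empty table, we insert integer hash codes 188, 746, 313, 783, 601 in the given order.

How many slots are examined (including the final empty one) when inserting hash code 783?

188: h=10 → slot 10
746: h=3 → slot 3
313: h=7 → slot 7
783: h=10, probe 10,11 → slot 11
601: h=16 → slot 16
Table: [., ., ., 746, ., ., ., 313, ., ., 188, 783, ., ., ., ., 601]

2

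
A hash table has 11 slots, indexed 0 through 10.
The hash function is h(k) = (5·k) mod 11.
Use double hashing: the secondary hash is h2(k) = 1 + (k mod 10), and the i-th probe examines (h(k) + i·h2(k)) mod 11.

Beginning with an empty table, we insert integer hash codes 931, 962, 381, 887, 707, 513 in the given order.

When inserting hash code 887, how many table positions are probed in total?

931: h=2 → slot 2
962: h=3 → slot 3
381: h=2, h2=2, probe 2,4 → slot 4
887: h=2, h2=8, probe 2,10 → slot 10
707: h=4, h2=8, probe 4,1 → slot 1
513: h=2, h2=4, probe 2,6 → slot 6
Table: [∅, 707, 931, 962, 381, ∅, 513, ∅, ∅, ∅, 887]

2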